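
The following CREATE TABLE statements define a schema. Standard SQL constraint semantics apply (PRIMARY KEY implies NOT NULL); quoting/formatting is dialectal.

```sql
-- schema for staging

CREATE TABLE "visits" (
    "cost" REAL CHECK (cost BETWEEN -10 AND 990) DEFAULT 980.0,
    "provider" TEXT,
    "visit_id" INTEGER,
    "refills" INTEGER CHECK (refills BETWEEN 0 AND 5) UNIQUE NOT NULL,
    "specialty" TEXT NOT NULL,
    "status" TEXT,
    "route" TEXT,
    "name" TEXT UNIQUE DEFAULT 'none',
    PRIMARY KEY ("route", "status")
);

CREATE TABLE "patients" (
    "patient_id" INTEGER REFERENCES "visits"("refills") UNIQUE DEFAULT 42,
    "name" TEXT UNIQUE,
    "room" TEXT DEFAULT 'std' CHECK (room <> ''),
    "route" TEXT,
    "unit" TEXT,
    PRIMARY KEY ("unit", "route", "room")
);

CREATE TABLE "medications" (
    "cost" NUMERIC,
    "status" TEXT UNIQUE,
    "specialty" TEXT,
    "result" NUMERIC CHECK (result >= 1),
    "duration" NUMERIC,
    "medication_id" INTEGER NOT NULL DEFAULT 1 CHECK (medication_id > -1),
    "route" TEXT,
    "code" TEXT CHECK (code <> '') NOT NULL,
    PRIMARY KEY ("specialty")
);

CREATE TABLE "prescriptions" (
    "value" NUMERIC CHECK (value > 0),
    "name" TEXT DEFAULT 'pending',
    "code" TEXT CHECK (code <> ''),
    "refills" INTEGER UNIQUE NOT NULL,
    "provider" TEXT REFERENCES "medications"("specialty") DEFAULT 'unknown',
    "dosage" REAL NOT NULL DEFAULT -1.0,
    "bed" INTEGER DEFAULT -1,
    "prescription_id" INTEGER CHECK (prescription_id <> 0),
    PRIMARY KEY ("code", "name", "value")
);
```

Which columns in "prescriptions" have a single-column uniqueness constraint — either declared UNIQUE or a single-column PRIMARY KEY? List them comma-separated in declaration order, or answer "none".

- value: part of a composite PRIMARY KEY — only the tuple is unique, not this column on its own.
- name: part of a composite PRIMARY KEY — only the tuple is unique, not this column on its own.
- code: part of a composite PRIMARY KEY — only the tuple is unique, not this column on its own.
- refills: declared UNIQUE → unique.
- provider: no UNIQUE or single-column PK constraint.
- dosage: no UNIQUE or single-column PK constraint.
- bed: no UNIQUE or single-column PK constraint.
- prescription_id: no UNIQUE or single-column PK constraint.

refills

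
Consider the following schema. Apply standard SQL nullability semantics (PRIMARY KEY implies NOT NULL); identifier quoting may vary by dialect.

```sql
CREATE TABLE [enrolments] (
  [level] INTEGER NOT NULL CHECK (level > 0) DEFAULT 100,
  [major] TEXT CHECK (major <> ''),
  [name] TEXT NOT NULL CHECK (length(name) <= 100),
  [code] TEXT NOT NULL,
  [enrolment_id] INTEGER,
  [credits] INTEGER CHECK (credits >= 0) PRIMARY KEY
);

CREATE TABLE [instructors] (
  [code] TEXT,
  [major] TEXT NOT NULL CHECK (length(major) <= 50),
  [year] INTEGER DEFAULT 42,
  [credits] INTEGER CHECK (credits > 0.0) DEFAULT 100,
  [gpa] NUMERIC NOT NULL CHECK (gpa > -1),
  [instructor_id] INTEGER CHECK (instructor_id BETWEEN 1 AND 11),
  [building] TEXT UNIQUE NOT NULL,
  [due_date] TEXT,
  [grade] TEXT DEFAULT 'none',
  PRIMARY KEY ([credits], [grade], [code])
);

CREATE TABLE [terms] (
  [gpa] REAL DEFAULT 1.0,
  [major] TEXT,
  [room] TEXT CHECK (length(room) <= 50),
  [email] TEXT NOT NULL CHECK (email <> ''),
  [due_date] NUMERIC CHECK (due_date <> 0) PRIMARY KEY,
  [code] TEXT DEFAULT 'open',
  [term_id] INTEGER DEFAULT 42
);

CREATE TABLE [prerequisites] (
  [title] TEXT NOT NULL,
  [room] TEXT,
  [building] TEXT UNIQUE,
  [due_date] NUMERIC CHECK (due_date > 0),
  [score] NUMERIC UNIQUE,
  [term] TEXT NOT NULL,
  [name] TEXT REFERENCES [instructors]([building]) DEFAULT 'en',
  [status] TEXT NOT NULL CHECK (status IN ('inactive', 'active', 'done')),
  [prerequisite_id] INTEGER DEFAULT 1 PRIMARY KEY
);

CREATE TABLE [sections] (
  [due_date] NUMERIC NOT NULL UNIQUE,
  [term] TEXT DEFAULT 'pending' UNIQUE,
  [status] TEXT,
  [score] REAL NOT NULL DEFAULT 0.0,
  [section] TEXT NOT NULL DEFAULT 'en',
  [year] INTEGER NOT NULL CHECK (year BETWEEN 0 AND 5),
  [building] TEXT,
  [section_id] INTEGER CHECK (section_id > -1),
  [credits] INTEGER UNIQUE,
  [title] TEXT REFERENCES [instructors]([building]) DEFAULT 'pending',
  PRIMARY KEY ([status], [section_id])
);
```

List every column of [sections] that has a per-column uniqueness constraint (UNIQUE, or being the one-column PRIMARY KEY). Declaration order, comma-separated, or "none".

due_date, term, credits

- due_date: declared UNIQUE → unique.
- term: declared UNIQUE → unique.
- status: part of a composite PRIMARY KEY — only the tuple is unique, not this column on its own.
- score: no UNIQUE or single-column PK constraint.
- section: no UNIQUE or single-column PK constraint.
- year: no UNIQUE or single-column PK constraint.
- building: no UNIQUE or single-column PK constraint.
- section_id: part of a composite PRIMARY KEY — only the tuple is unique, not this column on its own.
- credits: declared UNIQUE → unique.
- title: no UNIQUE or single-column PK constraint.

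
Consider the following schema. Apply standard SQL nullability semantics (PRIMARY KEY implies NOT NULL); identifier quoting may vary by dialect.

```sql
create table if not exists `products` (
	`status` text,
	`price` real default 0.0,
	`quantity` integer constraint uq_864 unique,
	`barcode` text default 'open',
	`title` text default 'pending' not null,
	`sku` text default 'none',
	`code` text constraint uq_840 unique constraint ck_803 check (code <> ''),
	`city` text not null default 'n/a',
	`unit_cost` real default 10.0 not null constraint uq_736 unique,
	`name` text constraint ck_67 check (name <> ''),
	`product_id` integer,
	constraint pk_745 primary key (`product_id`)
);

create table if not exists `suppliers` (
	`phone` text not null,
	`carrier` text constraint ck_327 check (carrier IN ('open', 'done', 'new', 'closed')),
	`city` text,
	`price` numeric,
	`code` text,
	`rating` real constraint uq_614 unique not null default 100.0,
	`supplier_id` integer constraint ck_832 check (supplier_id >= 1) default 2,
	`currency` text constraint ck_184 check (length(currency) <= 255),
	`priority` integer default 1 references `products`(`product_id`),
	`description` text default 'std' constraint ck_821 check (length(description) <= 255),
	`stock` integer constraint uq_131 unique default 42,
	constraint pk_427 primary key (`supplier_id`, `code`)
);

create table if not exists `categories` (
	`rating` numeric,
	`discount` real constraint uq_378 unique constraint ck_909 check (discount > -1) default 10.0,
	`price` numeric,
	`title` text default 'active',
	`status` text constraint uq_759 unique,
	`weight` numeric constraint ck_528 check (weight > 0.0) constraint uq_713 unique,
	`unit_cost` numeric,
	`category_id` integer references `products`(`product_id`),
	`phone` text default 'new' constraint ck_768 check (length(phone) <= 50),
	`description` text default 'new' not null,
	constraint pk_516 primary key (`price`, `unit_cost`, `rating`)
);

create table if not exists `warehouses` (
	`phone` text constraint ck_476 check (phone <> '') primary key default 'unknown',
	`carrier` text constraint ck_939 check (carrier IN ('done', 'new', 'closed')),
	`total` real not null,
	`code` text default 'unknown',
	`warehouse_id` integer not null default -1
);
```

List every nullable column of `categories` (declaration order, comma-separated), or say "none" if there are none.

discount, title, status, weight, category_id, phone

- rating: part of the PRIMARY KEY, which implies NOT NULL → not nullable.
- discount: CHECK does not forbid NULL (a CHECK constraint passes when its expression is NULL) → nullable.
- price: part of the PRIMARY KEY, which implies NOT NULL → not nullable.
- title: DEFAULT only fills an omitted column; an explicit NULL is still allowed → nullable.
- status: UNIQUE does not imply NOT NULL → nullable.
- weight: CHECK does not forbid NULL (a CHECK constraint passes when its expression is NULL) → nullable.
- unit_cost: part of the PRIMARY KEY, which implies NOT NULL → not nullable.
- category_id: a foreign key column may be NULL unless separately constrained → nullable.
- phone: CHECK does not forbid NULL (a CHECK constraint passes when its expression is NULL) → nullable.
- description: declared NOT NULL → not nullable.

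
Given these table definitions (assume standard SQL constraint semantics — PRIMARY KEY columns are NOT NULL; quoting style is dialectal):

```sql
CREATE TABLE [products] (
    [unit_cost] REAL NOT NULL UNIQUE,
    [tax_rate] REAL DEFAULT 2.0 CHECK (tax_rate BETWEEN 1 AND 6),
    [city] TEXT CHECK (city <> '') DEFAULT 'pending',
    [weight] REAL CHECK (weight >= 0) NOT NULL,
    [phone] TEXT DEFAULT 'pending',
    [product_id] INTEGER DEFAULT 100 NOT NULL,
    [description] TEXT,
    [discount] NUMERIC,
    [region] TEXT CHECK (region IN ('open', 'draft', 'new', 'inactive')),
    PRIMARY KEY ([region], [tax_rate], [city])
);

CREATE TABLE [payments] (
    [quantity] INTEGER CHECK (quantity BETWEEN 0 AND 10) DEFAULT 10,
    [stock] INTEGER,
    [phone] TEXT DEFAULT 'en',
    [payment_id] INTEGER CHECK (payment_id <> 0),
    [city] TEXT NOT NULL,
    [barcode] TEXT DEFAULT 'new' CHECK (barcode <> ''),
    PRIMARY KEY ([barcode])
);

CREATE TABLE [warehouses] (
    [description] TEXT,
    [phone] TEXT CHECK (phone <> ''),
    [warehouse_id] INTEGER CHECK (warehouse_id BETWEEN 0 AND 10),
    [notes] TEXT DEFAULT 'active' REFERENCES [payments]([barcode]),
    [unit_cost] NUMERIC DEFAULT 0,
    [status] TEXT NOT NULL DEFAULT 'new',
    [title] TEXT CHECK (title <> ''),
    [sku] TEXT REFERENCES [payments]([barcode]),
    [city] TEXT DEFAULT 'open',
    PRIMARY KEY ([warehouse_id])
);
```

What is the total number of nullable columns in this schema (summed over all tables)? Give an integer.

14

products: 3 nullable (phone, description, discount — PK (region, tax_rate, city) and explicit NOT NULL columns excluded).
payments: 4 nullable (quantity, stock, phone, payment_id — PK (barcode) and explicit NOT NULL columns excluded).
warehouses: 7 nullable (description, phone, notes, unit_cost, title, sku, city — PK (warehouse_id) and explicit NOT NULL columns excluded).
Total: 3 + 4 + 7 = 14.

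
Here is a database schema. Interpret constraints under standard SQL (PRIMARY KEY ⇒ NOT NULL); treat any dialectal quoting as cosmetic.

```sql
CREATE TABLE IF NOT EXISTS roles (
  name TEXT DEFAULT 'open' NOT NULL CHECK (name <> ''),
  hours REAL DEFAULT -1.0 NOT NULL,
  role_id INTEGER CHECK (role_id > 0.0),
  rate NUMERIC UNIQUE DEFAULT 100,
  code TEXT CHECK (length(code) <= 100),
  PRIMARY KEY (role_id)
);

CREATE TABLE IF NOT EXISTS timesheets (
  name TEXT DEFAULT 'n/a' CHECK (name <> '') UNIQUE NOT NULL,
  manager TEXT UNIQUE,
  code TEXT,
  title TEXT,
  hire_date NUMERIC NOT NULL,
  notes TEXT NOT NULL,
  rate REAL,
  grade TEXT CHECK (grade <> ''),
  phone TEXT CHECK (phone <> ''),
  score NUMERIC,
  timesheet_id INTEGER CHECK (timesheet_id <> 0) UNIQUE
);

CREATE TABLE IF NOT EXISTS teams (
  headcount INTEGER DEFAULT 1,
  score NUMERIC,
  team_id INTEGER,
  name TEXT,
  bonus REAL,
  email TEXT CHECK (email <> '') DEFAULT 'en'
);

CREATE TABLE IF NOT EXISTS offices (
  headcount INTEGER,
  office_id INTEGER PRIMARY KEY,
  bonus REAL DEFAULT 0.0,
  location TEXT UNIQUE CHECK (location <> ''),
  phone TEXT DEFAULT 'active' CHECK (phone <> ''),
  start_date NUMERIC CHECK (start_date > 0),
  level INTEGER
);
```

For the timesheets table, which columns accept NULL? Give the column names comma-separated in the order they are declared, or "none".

- name: declared NOT NULL → not nullable.
- manager: UNIQUE does not imply NOT NULL → nullable.
- code: no NOT NULL constraint applies → nullable.
- title: no NOT NULL constraint applies → nullable.
- hire_date: declared NOT NULL → not nullable.
- notes: declared NOT NULL → not nullable.
- rate: no NOT NULL constraint applies → nullable.
- grade: CHECK does not forbid NULL (a CHECK constraint passes when its expression is NULL) → nullable.
- phone: CHECK does not forbid NULL (a CHECK constraint passes when its expression is NULL) → nullable.
- score: no NOT NULL constraint applies → nullable.
- timesheet_id: CHECK does not forbid NULL (a CHECK constraint passes when its expression is NULL) → nullable.

manager, code, title, rate, grade, phone, score, timesheet_id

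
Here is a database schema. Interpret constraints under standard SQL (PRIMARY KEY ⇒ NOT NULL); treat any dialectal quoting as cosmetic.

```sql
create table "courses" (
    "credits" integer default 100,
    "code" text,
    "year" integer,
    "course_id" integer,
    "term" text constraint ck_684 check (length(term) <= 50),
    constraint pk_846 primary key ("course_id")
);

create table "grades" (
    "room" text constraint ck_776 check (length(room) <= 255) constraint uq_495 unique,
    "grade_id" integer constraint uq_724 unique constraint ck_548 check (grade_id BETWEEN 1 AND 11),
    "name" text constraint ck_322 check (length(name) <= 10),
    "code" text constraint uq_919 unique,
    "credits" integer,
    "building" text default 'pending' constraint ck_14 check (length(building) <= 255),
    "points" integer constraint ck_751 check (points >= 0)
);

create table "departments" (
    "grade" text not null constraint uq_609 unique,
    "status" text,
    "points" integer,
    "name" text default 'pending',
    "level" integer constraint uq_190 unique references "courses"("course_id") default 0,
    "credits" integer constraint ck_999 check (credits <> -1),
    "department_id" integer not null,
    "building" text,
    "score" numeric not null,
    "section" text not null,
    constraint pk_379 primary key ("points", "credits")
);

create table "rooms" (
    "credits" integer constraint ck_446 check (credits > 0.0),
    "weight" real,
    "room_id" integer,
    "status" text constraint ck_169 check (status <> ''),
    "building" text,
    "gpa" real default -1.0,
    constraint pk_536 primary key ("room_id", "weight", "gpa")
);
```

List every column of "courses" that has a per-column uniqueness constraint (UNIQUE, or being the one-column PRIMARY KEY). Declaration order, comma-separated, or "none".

course_id

- credits: no UNIQUE or single-column PK constraint.
- code: no UNIQUE or single-column PK constraint.
- year: no UNIQUE or single-column PK constraint.
- course_id: single-column PRIMARY KEY → unique.
- term: no UNIQUE or single-column PK constraint.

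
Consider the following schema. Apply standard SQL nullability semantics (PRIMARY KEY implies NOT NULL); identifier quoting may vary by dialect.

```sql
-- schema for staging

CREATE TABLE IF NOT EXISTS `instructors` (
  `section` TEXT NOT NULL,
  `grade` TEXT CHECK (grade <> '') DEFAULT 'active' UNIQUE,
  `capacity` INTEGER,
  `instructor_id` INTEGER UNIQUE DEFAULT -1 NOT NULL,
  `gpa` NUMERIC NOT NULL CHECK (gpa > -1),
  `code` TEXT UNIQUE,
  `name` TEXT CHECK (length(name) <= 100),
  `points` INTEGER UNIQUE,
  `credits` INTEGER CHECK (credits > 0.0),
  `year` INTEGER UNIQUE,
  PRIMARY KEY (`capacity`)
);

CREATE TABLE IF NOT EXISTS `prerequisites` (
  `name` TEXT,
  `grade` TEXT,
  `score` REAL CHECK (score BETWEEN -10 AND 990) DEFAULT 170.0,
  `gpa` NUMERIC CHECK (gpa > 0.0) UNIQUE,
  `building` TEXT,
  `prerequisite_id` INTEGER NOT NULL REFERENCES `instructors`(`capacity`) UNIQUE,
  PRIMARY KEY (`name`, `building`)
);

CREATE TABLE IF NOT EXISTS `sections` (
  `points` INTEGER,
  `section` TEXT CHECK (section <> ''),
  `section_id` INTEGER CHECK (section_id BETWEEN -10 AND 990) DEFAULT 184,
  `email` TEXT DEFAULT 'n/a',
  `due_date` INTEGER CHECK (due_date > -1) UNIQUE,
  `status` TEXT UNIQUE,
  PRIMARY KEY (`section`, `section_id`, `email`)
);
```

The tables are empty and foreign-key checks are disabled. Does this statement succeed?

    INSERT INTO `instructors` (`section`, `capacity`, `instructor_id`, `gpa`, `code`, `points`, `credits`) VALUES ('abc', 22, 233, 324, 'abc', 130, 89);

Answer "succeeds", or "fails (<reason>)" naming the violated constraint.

NOT NULL columns: capacity is supplied; gpa is supplied; instructor_id is supplied; section is supplied.
CHECK constraints: 324 satisfies (gpa > -1); 89 satisfies (credits > 0.0).
No constraint is violated.

succeeds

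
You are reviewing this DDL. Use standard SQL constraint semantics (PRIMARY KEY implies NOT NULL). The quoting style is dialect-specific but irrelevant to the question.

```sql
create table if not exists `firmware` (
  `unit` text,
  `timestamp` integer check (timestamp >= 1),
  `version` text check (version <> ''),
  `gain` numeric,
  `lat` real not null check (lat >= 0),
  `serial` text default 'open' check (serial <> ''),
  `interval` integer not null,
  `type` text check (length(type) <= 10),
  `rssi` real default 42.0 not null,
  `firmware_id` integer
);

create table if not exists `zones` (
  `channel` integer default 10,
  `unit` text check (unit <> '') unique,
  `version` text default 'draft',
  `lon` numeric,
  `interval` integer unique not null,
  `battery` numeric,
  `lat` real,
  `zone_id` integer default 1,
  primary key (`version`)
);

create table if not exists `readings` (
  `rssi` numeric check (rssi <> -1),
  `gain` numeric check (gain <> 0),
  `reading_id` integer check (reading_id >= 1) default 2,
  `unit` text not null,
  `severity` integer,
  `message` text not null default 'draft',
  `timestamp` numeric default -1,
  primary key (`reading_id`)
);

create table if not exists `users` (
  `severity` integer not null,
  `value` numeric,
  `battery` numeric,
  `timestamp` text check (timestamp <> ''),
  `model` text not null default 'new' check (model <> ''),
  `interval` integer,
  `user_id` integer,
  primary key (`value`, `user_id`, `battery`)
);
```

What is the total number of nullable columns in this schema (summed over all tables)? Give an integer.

firmware: 7 nullable (unit, timestamp, version, gain, serial, type, firmware_id — PK none and explicit NOT NULL columns excluded).
zones: 6 nullable (channel, unit, lon, battery, lat, zone_id — PK (version) and explicit NOT NULL columns excluded).
readings: 4 nullable (rssi, gain, severity, timestamp — PK (reading_id) and explicit NOT NULL columns excluded).
users: 2 nullable (timestamp, interval — PK (value, user_id, battery) and explicit NOT NULL columns excluded).
Total: 7 + 6 + 4 + 2 = 19.

19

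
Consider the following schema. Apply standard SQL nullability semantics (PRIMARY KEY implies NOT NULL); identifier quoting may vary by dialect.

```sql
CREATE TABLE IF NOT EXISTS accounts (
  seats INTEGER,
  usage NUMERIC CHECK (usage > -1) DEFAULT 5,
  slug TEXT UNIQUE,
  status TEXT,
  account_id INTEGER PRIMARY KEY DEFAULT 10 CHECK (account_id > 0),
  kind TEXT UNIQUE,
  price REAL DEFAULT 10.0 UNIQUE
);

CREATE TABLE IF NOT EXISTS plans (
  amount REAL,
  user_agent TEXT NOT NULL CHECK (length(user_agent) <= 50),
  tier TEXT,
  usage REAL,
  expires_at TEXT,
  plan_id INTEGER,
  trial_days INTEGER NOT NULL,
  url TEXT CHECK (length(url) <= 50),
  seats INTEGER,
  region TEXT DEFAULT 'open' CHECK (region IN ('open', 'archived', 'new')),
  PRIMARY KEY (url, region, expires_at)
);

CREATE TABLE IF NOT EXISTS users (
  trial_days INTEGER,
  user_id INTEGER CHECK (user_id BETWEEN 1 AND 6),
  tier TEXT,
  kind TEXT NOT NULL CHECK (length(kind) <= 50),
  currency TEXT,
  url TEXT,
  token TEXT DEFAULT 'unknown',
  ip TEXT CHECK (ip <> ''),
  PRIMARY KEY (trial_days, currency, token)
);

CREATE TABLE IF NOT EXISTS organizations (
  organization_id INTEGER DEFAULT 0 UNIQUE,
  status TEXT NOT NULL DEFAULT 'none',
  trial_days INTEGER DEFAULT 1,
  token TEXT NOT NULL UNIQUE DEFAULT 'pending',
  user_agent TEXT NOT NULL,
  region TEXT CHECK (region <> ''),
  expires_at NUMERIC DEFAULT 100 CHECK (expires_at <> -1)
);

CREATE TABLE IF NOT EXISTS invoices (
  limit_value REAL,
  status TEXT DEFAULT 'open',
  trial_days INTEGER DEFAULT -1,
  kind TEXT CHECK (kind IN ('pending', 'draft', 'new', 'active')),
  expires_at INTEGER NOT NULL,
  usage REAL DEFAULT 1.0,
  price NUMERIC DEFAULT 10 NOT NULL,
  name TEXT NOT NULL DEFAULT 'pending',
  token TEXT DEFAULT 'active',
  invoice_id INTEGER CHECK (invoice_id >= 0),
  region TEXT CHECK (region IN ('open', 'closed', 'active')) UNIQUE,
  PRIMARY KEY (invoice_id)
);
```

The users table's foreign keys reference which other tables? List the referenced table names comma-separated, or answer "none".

none

No column in users has a REFERENCES clause.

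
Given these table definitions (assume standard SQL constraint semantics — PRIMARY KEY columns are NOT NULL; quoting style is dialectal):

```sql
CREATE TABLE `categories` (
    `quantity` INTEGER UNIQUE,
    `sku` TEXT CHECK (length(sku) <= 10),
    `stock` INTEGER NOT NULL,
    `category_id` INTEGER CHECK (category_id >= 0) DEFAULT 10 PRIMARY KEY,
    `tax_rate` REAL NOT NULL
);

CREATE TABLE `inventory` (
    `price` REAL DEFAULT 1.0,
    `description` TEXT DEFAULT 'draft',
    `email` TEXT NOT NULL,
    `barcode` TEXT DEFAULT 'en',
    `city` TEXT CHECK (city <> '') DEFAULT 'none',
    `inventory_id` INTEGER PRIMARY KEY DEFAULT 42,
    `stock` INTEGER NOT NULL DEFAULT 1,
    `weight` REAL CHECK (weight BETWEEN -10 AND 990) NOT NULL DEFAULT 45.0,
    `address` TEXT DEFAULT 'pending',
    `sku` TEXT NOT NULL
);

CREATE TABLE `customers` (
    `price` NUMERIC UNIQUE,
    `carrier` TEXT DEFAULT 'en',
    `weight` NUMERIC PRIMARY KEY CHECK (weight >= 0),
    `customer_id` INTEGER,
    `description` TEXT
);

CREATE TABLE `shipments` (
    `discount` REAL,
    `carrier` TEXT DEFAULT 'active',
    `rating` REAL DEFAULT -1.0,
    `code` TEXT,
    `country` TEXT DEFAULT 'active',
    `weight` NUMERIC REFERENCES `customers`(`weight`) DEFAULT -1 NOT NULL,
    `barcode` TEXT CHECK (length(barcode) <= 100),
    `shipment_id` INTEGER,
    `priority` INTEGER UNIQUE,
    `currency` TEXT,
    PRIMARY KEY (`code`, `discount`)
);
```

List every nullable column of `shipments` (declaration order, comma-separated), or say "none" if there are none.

carrier, rating, country, barcode, shipment_id, priority, currency

- discount: part of the PRIMARY KEY, which implies NOT NULL → not nullable.
- carrier: DEFAULT only fills an omitted column; an explicit NULL is still allowed → nullable.
- rating: DEFAULT only fills an omitted column; an explicit NULL is still allowed → nullable.
- code: part of the PRIMARY KEY, which implies NOT NULL → not nullable.
- country: DEFAULT only fills an omitted column; an explicit NULL is still allowed → nullable.
- weight: declared NOT NULL → not nullable.
- barcode: CHECK does not forbid NULL (a CHECK constraint passes when its expression is NULL) → nullable.
- shipment_id: no NOT NULL constraint applies → nullable.
- priority: UNIQUE does not imply NOT NULL → nullable.
- currency: no NOT NULL constraint applies → nullable.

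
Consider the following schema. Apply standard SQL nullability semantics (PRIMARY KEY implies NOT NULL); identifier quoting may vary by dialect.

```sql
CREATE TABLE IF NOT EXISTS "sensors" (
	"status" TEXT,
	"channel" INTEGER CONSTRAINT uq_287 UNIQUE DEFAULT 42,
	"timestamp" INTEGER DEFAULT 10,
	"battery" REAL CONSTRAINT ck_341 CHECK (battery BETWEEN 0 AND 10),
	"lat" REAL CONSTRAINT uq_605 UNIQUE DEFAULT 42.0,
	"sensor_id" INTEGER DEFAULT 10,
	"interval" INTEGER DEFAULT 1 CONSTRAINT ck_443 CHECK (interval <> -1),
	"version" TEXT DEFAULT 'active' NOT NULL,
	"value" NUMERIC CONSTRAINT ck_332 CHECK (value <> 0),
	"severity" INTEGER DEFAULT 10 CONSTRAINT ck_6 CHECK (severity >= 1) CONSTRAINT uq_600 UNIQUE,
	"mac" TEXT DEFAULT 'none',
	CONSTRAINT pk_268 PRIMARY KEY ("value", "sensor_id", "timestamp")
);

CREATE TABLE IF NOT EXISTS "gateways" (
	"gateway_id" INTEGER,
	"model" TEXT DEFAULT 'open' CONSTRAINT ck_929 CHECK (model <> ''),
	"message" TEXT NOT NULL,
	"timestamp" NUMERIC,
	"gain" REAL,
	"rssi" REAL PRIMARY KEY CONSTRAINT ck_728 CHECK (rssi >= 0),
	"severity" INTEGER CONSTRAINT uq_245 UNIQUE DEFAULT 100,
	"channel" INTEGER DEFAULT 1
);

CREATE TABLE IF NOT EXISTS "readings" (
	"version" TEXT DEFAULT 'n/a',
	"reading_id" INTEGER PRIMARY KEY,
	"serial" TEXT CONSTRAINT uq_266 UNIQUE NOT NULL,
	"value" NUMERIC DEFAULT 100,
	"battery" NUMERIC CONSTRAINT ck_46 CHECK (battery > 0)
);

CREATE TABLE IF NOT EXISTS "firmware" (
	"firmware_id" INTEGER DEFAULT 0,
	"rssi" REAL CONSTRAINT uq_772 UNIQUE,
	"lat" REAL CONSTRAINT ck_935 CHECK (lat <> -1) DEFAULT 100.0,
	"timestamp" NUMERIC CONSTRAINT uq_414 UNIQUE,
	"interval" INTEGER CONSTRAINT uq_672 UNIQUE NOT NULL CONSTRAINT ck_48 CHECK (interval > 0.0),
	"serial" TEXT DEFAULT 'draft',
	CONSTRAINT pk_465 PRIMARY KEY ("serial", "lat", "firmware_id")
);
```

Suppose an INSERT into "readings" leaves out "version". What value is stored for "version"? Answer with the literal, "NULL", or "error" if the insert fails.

version has an explicit DEFAULT 'n/a'.
When the column is omitted from an INSERT, that default is used.

'n/a'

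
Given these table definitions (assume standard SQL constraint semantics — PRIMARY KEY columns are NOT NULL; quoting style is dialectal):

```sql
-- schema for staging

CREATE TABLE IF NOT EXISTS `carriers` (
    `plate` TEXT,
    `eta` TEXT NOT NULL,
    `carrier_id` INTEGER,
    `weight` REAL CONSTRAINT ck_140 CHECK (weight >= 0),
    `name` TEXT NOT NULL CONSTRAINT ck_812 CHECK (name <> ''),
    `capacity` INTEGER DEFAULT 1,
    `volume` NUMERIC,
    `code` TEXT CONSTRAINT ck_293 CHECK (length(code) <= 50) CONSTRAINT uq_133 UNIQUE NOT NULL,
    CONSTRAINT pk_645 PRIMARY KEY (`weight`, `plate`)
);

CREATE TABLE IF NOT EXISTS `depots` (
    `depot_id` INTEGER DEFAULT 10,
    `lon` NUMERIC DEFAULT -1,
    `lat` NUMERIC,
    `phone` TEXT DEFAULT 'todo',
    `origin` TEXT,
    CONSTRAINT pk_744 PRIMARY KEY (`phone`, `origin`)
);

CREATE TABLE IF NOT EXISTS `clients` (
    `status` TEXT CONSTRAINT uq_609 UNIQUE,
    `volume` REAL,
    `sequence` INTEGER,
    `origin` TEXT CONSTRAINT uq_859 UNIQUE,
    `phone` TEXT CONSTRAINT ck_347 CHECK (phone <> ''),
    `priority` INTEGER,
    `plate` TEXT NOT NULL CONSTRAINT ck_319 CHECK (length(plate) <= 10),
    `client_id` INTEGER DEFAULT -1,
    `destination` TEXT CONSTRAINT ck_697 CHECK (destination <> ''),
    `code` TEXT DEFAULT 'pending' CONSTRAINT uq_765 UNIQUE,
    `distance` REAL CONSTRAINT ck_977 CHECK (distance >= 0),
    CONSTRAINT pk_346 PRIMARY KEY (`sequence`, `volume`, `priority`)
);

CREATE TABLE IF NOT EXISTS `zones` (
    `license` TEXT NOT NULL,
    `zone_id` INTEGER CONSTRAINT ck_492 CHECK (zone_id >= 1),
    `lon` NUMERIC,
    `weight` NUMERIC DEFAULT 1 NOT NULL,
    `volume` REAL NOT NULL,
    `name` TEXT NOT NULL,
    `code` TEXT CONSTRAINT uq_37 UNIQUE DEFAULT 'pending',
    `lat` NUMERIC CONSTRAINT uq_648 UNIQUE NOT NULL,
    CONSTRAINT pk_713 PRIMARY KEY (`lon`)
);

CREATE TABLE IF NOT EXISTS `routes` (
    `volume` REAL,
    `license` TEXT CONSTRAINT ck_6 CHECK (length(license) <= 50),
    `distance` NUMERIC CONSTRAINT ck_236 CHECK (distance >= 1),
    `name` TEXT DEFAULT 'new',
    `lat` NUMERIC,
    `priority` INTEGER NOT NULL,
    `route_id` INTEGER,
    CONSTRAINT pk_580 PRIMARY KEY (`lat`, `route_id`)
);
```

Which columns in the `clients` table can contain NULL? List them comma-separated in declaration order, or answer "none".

status, origin, phone, client_id, destination, code, distance

- status: UNIQUE does not imply NOT NULL → nullable.
- volume: part of the PRIMARY KEY, which implies NOT NULL → not nullable.
- sequence: part of the PRIMARY KEY, which implies NOT NULL → not nullable.
- origin: UNIQUE does not imply NOT NULL → nullable.
- phone: CHECK does not forbid NULL (a CHECK constraint passes when its expression is NULL) → nullable.
- priority: part of the PRIMARY KEY, which implies NOT NULL → not nullable.
- plate: declared NOT NULL → not nullable.
- client_id: DEFAULT only fills an omitted column; an explicit NULL is still allowed → nullable.
- destination: CHECK does not forbid NULL (a CHECK constraint passes when its expression is NULL) → nullable.
- code: UNIQUE does not imply NOT NULL → nullable.
- distance: CHECK does not forbid NULL (a CHECK constraint passes when its expression is NULL) → nullable.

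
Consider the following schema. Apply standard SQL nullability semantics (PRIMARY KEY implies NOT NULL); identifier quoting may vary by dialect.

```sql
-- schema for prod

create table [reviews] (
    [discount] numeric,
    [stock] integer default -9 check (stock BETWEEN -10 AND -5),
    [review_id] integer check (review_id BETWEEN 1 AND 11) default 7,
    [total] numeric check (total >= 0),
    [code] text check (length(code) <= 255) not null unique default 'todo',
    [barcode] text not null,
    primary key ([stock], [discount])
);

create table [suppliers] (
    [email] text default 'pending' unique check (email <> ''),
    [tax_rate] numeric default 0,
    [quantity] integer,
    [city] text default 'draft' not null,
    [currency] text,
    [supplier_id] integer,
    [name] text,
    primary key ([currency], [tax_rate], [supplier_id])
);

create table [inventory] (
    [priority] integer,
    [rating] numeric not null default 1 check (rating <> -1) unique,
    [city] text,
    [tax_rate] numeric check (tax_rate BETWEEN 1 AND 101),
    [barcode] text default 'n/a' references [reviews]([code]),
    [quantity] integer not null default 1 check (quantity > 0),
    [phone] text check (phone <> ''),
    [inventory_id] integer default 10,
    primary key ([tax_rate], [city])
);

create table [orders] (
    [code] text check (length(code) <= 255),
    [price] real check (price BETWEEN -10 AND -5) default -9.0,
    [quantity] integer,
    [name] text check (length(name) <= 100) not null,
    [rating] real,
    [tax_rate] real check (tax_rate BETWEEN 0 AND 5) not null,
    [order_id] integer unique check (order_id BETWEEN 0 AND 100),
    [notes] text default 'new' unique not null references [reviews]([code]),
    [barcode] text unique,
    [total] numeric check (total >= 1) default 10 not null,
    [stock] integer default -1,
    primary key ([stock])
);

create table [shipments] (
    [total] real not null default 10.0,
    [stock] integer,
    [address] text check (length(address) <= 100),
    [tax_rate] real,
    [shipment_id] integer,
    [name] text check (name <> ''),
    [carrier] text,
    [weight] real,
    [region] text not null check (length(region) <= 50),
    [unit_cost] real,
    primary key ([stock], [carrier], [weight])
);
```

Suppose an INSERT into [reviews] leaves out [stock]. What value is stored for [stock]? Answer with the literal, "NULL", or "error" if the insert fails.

stock has an explicit DEFAULT -9.
When the column is omitted from an INSERT, that default is used.

-9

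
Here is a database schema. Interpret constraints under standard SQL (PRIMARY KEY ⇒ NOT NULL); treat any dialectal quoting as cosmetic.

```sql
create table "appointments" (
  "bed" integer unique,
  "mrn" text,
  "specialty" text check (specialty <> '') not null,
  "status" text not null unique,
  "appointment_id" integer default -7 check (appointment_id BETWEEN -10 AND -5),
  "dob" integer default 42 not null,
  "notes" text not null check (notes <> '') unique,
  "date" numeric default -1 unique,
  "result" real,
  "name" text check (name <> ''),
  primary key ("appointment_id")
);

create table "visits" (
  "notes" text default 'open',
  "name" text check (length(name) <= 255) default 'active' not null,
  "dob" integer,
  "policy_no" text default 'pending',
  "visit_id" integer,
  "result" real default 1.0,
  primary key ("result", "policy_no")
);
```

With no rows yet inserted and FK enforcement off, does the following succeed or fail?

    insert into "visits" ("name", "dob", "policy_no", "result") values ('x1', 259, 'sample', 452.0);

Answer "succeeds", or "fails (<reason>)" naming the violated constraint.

NOT NULL columns: name is supplied; policy_no is supplied; result is supplied.
CHECK constraints: 'x1' satisfies (length(name) <= 255).
No constraint is violated.

succeeds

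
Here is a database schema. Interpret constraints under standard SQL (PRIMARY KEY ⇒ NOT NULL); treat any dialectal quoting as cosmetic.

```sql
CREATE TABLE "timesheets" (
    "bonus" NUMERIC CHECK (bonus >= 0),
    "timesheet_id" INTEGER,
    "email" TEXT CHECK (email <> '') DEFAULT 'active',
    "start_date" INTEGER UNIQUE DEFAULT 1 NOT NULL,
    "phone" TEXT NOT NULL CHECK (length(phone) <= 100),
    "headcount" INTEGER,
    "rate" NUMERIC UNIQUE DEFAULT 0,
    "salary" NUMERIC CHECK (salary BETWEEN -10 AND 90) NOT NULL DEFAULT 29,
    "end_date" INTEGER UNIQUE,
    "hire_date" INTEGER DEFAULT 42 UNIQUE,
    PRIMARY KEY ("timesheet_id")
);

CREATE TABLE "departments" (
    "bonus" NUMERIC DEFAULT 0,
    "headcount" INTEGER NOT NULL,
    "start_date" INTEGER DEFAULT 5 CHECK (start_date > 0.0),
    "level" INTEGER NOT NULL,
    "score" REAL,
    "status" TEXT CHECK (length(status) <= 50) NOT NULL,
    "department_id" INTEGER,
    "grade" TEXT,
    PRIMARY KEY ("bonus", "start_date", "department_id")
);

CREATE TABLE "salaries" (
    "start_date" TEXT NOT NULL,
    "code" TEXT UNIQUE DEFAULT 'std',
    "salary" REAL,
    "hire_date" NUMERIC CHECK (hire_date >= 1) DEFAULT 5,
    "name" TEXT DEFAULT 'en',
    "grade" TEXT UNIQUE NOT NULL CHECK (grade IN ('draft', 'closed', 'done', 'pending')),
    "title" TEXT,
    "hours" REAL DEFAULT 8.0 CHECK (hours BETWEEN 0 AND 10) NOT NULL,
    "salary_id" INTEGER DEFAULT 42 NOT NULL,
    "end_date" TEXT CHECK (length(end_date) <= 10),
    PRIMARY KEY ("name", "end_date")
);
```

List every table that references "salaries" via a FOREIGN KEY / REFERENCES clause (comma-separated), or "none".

No REFERENCES clause anywhere in the schema names salaries.

none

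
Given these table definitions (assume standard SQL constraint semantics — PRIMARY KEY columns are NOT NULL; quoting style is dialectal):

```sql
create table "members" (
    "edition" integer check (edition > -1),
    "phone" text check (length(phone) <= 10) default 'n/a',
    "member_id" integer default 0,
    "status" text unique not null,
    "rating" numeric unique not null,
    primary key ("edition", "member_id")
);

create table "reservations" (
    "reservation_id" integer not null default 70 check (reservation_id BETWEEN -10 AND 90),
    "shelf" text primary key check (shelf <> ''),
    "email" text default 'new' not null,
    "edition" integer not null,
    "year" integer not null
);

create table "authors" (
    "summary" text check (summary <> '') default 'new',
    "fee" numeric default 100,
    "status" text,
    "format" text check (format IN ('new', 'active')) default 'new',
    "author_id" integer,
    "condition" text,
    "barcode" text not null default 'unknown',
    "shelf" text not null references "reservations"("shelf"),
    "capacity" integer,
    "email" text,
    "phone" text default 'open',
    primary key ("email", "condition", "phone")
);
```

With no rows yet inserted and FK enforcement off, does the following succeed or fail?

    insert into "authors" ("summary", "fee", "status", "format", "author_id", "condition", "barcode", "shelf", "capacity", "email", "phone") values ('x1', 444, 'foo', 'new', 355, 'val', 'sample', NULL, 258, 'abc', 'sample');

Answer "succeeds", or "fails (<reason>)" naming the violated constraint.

shelf is explicitly set to NULL, but shelf is declared NOT NULL.

fails (NOT NULL on shelf)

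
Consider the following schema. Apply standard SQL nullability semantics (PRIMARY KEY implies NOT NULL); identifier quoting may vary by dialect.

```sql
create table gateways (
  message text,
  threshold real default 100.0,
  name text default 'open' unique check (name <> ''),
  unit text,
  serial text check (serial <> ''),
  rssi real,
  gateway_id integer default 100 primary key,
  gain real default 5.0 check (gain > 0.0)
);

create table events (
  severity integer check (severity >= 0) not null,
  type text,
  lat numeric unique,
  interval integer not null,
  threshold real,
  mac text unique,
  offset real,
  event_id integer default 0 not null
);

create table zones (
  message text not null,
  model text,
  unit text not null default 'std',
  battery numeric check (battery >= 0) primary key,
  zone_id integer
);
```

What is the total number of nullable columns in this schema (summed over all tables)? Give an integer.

14

gateways: 7 nullable (message, threshold, name, unit, serial, rssi, gain — PK (gateway_id) and explicit NOT NULL columns excluded).
events: 5 nullable (type, lat, threshold, mac, offset — PK none and explicit NOT NULL columns excluded).
zones: 2 nullable (model, zone_id — PK (battery) and explicit NOT NULL columns excluded).
Total: 7 + 5 + 2 = 14.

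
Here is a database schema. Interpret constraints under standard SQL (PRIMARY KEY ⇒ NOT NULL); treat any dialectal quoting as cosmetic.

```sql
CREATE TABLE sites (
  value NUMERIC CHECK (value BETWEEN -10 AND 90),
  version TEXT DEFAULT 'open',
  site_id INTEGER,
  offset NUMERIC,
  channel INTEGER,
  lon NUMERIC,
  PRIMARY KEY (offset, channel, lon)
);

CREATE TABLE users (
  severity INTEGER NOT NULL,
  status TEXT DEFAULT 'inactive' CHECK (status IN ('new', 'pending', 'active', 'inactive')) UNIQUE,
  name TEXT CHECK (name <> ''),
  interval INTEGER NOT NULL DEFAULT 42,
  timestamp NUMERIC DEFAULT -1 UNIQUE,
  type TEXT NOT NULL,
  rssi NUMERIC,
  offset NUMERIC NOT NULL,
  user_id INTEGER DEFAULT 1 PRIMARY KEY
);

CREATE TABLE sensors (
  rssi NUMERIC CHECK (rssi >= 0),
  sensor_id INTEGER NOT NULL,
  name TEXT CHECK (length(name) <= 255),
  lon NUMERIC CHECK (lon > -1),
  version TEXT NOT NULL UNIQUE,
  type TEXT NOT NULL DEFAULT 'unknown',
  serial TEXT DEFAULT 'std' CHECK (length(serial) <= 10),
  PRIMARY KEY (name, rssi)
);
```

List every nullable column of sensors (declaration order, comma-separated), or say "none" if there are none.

lon, serial

- rssi: part of the PRIMARY KEY, which implies NOT NULL → not nullable.
- sensor_id: declared NOT NULL → not nullable.
- name: part of the PRIMARY KEY, which implies NOT NULL → not nullable.
- lon: CHECK does not forbid NULL (a CHECK constraint passes when its expression is NULL) → nullable.
- version: declared NOT NULL → not nullable.
- type: declared NOT NULL → not nullable.
- serial: CHECK does not forbid NULL (a CHECK constraint passes when its expression is NULL) → nullable.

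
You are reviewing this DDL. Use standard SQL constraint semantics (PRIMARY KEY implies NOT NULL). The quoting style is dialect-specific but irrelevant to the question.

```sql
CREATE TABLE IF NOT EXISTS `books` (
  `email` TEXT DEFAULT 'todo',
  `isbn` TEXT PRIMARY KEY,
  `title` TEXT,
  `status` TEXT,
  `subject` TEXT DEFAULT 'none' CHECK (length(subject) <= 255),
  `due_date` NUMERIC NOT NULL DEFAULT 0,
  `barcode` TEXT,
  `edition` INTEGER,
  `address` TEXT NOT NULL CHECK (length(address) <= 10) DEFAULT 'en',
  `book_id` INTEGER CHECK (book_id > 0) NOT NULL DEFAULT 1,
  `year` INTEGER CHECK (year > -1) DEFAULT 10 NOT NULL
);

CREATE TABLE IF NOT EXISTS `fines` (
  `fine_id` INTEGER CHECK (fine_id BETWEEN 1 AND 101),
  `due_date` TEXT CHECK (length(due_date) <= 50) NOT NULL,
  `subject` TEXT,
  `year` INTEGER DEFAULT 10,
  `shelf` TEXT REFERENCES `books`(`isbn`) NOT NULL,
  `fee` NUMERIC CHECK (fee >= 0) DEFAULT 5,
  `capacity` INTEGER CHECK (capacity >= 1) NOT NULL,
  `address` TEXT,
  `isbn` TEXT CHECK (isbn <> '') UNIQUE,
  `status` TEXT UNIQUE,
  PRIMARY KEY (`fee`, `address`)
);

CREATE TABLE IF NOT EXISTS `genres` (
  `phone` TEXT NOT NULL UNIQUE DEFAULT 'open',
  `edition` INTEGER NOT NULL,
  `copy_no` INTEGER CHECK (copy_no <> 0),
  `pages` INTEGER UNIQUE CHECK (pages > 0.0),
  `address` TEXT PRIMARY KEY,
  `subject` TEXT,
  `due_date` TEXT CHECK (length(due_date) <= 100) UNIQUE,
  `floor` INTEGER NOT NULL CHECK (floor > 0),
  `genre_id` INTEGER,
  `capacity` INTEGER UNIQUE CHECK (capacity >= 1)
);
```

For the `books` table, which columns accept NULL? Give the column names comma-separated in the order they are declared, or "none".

- email: DEFAULT only fills an omitted column; an explicit NULL is still allowed → nullable.
- isbn: part of the PRIMARY KEY, which implies NOT NULL → not nullable.
- title: no NOT NULL constraint applies → nullable.
- status: no NOT NULL constraint applies → nullable.
- subject: CHECK does not forbid NULL (a CHECK constraint passes when its expression is NULL) → nullable.
- due_date: declared NOT NULL → not nullable.
- barcode: no NOT NULL constraint applies → nullable.
- edition: no NOT NULL constraint applies → nullable.
- address: declared NOT NULL → not nullable.
- book_id: declared NOT NULL → not nullable.
- year: declared NOT NULL → not nullable.

email, title, status, subject, barcode, edition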